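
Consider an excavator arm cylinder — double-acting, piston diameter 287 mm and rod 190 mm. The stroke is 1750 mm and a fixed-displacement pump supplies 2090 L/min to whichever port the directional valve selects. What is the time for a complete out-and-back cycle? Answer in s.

Cap-side area A_cap = π/4 × (287 mm)² = 64690 mm^2
Rod-side annular area A_ann = π/4 × (287² − 190²) = 36340 mm^2
t_ext = A_cap·L/Q = 3.250 s
t_ret = A_ann·L/Q = 1.826 s
t_cycle = t_ext + t_ret

t ≈ 5.08 s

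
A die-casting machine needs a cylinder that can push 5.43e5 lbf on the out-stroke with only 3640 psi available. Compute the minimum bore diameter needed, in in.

D ≈ 13.8 in

Extension force acts on the full piston face: F = P × (π/4)D².
D = √(4F / (πP)) = √(4 × 5.43e5 lbf / (π × 3640 psi))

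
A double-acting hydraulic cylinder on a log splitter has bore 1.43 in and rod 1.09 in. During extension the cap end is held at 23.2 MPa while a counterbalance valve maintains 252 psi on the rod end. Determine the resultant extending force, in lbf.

Cap-side area A_cap = π/4 × (1.43 in)² = 1.606 in^2
Rod-side annular area A_ann = π/4 × (1.43² − 1.09²) = 0.6729 in^2
Net thrust = P_cap·A_cap − P_rod·A_ann = 5404 lbf − 169.6 lbf

F ≈ 5230 lbf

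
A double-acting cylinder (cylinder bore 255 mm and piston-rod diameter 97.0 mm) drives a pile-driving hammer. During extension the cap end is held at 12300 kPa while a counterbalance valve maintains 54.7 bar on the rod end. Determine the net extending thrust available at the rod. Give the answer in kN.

F ≈ 389 kN

Cap-side area A_cap = π/4 × (255 mm)² = 51070 mm^2
Rod-side annular area A_ann = π/4 × (255² − 97.0²) = 43680 mm^2
Net thrust = P_cap·A_cap − P_rod·A_ann = 628.2 kN − 238.9 kN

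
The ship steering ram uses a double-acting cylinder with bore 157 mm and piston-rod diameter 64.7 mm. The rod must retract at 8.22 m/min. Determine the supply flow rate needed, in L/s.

Q ≈ 2.20 L/s

Rod-side annular area A_ann = π/4 × (157² − 64.7²) = 16070 mm^2
Q = A × v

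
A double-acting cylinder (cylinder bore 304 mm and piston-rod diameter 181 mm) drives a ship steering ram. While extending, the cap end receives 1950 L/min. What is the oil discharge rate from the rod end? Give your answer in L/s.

Q_out ≈ 21.0 L/s

Cap-side area A_cap = π/4 × (304 mm)² = 72580 mm^2
Rod-side annular area A_ann = π/4 × (304² − 181²) = 46850 mm^2
Piston speed v = Q_in/A_cap; rod-end outflow Q_out = v × A_ann = Q_in × A_ann/A_cap.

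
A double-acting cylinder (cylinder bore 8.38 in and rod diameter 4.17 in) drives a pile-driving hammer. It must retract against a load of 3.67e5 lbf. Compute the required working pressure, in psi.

Rod-side annular area A_ann = π/4 × (8.38² − 4.17²) = 41.50 in^2
Retraction: pressure acts on the annular area.
P = F / A = 3.67e5 lbf / A

P ≈ 8840 psi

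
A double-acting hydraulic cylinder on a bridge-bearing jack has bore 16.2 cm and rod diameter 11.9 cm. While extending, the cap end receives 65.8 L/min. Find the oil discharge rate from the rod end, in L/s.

Cap-side area A_cap = π/4 × (16.2 cm)² = 206.1 cm^2
Rod-side annular area A_ann = π/4 × (16.2² − 11.9²) = 94.90 cm^2
Piston speed v = Q_in/A_cap; rod-end outflow Q_out = v × A_ann = Q_in × A_ann/A_cap.

Q_out ≈ 0.505 L/s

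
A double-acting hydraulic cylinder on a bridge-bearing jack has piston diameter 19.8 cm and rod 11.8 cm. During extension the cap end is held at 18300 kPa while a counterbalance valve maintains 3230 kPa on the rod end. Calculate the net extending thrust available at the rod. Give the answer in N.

F ≈ 4.99e5 N

Cap-side area A_cap = π/4 × (19.8 cm)² = 307.9 cm^2
Rod-side annular area A_ann = π/4 × (19.8² − 11.8²) = 198.5 cm^2
Net thrust = P_cap·A_cap − P_rod·A_ann = 5.635e5 N − 64130 N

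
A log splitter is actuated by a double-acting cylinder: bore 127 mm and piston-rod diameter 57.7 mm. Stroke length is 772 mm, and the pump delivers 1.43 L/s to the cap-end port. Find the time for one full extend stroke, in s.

Cap-side area A_cap = π/4 × (127 mm)² = 12670 mm^2
Swept volume V = A × L; t = V / Q = A·L / Q

t ≈ 6.84 s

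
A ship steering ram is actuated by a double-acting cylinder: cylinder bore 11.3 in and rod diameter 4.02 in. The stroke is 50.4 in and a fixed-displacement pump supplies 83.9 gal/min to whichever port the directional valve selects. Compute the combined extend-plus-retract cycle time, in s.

t ≈ 29.3 s

Cap-side area A_cap = π/4 × (11.3 in)² = 100.3 in^2
Rod-side annular area A_ann = π/4 × (11.3² − 4.02²) = 87.60 in^2
t_ext = A_cap·L/Q = 15.65 s
t_ret = A_ann·L/Q = 13.67 s
t_cycle = t_ext + t_ret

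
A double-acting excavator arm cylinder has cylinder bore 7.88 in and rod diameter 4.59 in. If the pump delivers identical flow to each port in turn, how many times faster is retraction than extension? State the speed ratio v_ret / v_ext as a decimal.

v_ret/v_ext ≈ 1.51

Cap-side area A_cap = π/4 × (7.88 in)² = 48.77 in^2
Rod-side annular area A_ann = π/4 × (7.88² − 4.59²) = 32.22 in^2
For equal Q, v ∝ 1/A, so v_ret/v_ext = A_cap/A_ann.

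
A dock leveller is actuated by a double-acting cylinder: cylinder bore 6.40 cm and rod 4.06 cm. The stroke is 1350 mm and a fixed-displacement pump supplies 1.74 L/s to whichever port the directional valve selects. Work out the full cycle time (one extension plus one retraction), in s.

Cap-side area A_cap = π/4 × (6.40 cm)² = 32.17 cm^2
Rod-side annular area A_ann = π/4 × (6.40² − 4.06²) = 19.22 cm^2
t_ext = A_cap·L/Q = 2.496 s
t_ret = A_ann·L/Q = 1.491 s
t_cycle = t_ext + t_ret

t ≈ 3.99 s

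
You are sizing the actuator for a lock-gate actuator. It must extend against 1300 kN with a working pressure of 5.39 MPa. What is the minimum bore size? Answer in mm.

D ≈ 554 mm

Extension force acts on the full piston face: F = P × (π/4)D².
D = √(4F / (πP)) = √(4 × 1300 kN / (π × 5.39 MPa))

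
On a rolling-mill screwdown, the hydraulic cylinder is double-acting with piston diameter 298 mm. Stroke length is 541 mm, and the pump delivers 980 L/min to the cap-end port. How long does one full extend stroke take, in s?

Cap-side area A_cap = π/4 × (298 mm)² = 69750 mm^2
Swept volume V = A × L; t = V / Q = A·L / Q

t ≈ 2.31 s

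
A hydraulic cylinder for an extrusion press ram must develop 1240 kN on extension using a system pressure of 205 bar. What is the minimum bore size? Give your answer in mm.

Extension force acts on the full piston face: F = P × (π/4)D².
D = √(4F / (πP)) = √(4 × 1240 kN / (π × 205 bar))

D ≈ 278 mm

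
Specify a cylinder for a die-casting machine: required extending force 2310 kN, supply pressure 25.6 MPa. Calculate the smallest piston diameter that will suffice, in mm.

Extension force acts on the full piston face: F = P × (π/4)D².
D = √(4F / (πP)) = √(4 × 2310 kN / (π × 25.6 MPa))

D ≈ 339 mm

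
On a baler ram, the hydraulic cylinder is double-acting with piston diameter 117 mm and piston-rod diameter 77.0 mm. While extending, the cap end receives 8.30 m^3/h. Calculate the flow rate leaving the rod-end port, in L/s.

Cap-side area A_cap = π/4 × (117 mm)² = 10750 mm^2
Rod-side annular area A_ann = π/4 × (117² − 77.0²) = 6095 mm^2
Piston speed v = Q_in/A_cap; rod-end outflow Q_out = v × A_ann = Q_in × A_ann/A_cap.

Q_out ≈ 1.31 L/s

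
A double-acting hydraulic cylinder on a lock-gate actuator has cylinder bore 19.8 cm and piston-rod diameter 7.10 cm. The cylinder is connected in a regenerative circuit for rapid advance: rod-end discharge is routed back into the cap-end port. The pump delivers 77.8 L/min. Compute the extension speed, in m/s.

v ≈ 0.328 m/s

In regeneration the rod-end outflow joins the pump flow into the cap end, so the net volume the pump must supply per unit advance equals the rod cross-section area.
Rod cross-section A_rod = π/4 × (7.10 cm)² = 39.59 cm^2
v = Q_pump / A_rod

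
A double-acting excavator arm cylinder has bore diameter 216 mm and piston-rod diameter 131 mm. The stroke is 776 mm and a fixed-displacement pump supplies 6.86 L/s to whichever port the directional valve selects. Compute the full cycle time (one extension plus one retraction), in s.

t ≈ 6.77 s

Cap-side area A_cap = π/4 × (216 mm)² = 36640 mm^2
Rod-side annular area A_ann = π/4 × (216² − 131²) = 23170 mm^2
t_ext = A_cap·L/Q = 4.145 s
t_ret = A_ann·L/Q = 2.620 s
t_cycle = t_ext + t_ret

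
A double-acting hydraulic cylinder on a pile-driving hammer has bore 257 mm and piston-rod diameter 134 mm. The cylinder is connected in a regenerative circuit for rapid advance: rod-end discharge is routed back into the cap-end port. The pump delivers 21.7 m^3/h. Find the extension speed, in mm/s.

In regeneration the rod-end outflow joins the pump flow into the cap end, so the net volume the pump must supply per unit advance equals the rod cross-section area.
Rod cross-section A_rod = π/4 × (134 mm)² = 14100 mm^2
v = Q_pump / A_rod

v ≈ 427 mm/s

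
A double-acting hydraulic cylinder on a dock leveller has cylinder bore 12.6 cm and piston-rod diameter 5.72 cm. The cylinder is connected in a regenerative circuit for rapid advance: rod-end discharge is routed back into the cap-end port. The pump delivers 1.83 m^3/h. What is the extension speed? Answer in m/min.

In regeneration the rod-end outflow joins the pump flow into the cap end, so the net volume the pump must supply per unit advance equals the rod cross-section area.
Rod cross-section A_rod = π/4 × (5.72 cm)² = 25.70 cm^2
v = Q_pump / A_rod

v ≈ 11.9 m/min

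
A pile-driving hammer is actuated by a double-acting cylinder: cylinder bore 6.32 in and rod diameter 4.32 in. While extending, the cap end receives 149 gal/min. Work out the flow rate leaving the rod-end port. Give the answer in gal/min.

Q_out ≈ 79.4 gal/min

Cap-side area A_cap = π/4 × (6.32 in)² = 31.37 in^2
Rod-side annular area A_ann = π/4 × (6.32² − 4.32²) = 16.71 in^2
Piston speed v = Q_in/A_cap; rod-end outflow Q_out = v × A_ann = Q_in × A_ann/A_cap.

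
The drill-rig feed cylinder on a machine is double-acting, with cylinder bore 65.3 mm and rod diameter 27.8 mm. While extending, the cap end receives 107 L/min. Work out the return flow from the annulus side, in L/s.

Q_out ≈ 1.46 L/s

Cap-side area A_cap = π/4 × (65.3 mm)² = 3349 mm^2
Rod-side annular area A_ann = π/4 × (65.3² − 27.8²) = 2742 mm^2
Piston speed v = Q_in/A_cap; rod-end outflow Q_out = v × A_ann = Q_in × A_ann/A_cap.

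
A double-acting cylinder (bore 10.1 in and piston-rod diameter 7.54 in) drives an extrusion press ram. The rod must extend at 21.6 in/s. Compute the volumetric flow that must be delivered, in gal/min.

Q ≈ 449 gal/min

Cap-side area A_cap = π/4 × (10.1 in)² = 80.12 in^2
Q = A × v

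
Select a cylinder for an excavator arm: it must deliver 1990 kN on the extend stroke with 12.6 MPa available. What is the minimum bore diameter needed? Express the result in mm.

Extension force acts on the full piston face: F = P × (π/4)D².
D = √(4F / (πP)) = √(4 × 1990 kN / (π × 12.6 MPa))

D ≈ 448 mm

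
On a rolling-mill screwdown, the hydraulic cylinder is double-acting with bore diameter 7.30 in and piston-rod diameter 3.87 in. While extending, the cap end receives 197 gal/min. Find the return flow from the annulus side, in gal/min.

Cap-side area A_cap = π/4 × (7.30 in)² = 41.85 in^2
Rod-side annular area A_ann = π/4 × (7.30² − 3.87²) = 30.09 in^2
Piston speed v = Q_in/A_cap; rod-end outflow Q_out = v × A_ann = Q_in × A_ann/A_cap.

Q_out ≈ 142 gal/min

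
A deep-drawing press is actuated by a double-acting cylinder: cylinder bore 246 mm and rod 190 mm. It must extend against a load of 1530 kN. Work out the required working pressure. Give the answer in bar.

Cap-side area A_cap = π/4 × (246 mm)² = 47530 mm^2
P = F / A = 1530 kN / A

P ≈ 322 bar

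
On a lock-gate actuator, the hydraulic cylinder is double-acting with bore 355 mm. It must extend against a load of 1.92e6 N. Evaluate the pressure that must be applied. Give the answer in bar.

Cap-side area A_cap = π/4 × (355 mm)² = 98980 mm^2
P = F / A = 1.92e6 N / A

P ≈ 194 bar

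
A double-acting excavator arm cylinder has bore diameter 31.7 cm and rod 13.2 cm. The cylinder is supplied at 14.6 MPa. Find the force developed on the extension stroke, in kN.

F ≈ 1150 kN

Cap-side area A_cap = π/4 × (31.7 cm)² = 789.2 cm^2
F = P × A_cap = 14.6 MPa × A_cap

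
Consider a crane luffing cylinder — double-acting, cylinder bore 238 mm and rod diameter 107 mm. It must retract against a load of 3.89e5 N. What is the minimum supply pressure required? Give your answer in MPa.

Rod-side annular area A_ann = π/4 × (238² − 107²) = 35500 mm^2
Retraction: pressure acts on the annular area.
P = F / A = 3.89e5 N / A

P ≈ 11.0 MPa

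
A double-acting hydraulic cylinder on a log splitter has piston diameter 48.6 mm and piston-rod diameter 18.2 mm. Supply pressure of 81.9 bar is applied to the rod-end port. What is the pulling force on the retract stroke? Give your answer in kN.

F ≈ 13.1 kN

Rod-side annular area A_ann = π/4 × (48.6² − 18.2²) = 1595 mm^2
On retraction the pressure acts on the annular area (bore minus rod).
F = P × A_ann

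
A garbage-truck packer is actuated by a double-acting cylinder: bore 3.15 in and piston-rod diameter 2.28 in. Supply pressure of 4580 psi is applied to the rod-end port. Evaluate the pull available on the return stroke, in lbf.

F ≈ 17000 lbf

Rod-side annular area A_ann = π/4 × (3.15² − 2.28²) = 3.710 in^2
On retraction the pressure acts on the annular area (bore minus rod).
F = P × A_ann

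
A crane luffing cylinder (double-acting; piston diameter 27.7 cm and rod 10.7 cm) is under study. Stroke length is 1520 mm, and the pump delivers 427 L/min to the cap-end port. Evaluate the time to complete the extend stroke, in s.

t ≈ 12.9 s

Cap-side area A_cap = π/4 × (27.7 cm)² = 602.6 cm^2
Swept volume V = A × L; t = V / Q = A·L / Q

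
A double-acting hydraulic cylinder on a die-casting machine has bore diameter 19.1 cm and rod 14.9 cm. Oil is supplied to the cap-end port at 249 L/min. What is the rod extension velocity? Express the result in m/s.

Cap-side area A_cap = π/4 × (19.1 cm)² = 286.5 cm^2
v = Q / A

v ≈ 0.145 m/s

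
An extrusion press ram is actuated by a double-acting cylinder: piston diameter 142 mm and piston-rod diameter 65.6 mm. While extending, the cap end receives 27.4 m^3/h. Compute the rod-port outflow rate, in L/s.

Q_out ≈ 5.99 L/s

Cap-side area A_cap = π/4 × (142 mm)² = 15840 mm^2
Rod-side annular area A_ann = π/4 × (142² − 65.6²) = 12460 mm^2
Piston speed v = Q_in/A_cap; rod-end outflow Q_out = v × A_ann = Q_in × A_ann/A_cap.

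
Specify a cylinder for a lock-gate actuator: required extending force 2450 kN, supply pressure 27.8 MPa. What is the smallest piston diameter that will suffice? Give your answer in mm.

D ≈ 335 mm

Extension force acts on the full piston face: F = P × (π/4)D².
D = √(4F / (πP)) = √(4 × 2450 kN / (π × 27.8 MPa))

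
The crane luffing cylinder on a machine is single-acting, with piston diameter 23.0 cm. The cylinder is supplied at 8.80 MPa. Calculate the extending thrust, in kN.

Cap-side area A_cap = π/4 × (23.0 cm)² = 415.5 cm^2
F = P × A_cap = 8.80 MPa × A_cap

F ≈ 366 kN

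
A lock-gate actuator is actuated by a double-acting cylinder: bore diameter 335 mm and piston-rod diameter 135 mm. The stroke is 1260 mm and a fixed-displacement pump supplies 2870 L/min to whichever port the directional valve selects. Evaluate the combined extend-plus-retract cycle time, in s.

Cap-side area A_cap = π/4 × (335 mm)² = 88140 mm^2
Rod-side annular area A_ann = π/4 × (335² − 135²) = 73830 mm^2
t_ext = A_cap·L/Q = 2.322 s
t_ret = A_ann·L/Q = 1.945 s
t_cycle = t_ext + t_ret

t ≈ 4.27 s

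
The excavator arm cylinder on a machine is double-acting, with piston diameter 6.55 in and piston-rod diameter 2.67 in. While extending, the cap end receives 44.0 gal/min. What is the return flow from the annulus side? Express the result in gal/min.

Q_out ≈ 36.7 gal/min

Cap-side area A_cap = π/4 × (6.55 in)² = 33.70 in^2
Rod-side annular area A_ann = π/4 × (6.55² − 2.67²) = 28.10 in^2
Piston speed v = Q_in/A_cap; rod-end outflow Q_out = v × A_ann = Q_in × A_ann/A_cap.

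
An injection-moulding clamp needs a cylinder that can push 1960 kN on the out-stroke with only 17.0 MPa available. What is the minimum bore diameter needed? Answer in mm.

Extension force acts on the full piston face: F = P × (π/4)D².
D = √(4F / (πP)) = √(4 × 1960 kN / (π × 17.0 MPa))

D ≈ 383 mm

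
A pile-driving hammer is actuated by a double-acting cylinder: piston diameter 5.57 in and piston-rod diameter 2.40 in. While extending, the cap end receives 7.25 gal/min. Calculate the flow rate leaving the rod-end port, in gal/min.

Cap-side area A_cap = π/4 × (5.57 in)² = 24.37 in^2
Rod-side annular area A_ann = π/4 × (5.57² − 2.40²) = 19.84 in^2
Piston speed v = Q_in/A_cap; rod-end outflow Q_out = v × A_ann = Q_in × A_ann/A_cap.

Q_out ≈ 5.90 gal/min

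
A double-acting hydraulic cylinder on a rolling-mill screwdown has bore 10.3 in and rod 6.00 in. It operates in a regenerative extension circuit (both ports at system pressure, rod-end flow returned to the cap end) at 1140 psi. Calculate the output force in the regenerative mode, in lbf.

F ≈ 32200 lbf

With equal pressure on both faces, forces on the annular region cancel; the net push is pressure × rod cross-section.
Rod cross-section A_rod = π/4 × (6.00 in)² = 28.27 in^2
F = P × A_rod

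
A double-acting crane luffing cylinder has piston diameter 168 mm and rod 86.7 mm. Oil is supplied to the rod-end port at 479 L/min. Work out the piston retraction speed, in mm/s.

Rod-side annular area A_ann = π/4 × (168² − 86.7²) = 16260 mm^2
Flow into the rod-end port fills the annular volume.
v = Q / A

v ≈ 491 mm/s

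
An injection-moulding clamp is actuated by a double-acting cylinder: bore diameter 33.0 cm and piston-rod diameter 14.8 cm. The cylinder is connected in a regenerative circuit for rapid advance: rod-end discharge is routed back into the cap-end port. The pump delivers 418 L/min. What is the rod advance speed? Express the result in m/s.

In regeneration the rod-end outflow joins the pump flow into the cap end, so the net volume the pump must supply per unit advance equals the rod cross-section area.
Rod cross-section A_rod = π/4 × (14.8 cm)² = 172.0 cm^2
v = Q_pump / A_rod

v ≈ 0.405 m/s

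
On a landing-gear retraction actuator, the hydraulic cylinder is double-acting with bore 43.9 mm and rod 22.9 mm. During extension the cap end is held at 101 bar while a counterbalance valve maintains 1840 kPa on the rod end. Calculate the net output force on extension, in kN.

F ≈ 13.3 kN

Cap-side area A_cap = π/4 × (43.9 mm)² = 1514 mm^2
Rod-side annular area A_ann = π/4 × (43.9² − 22.9²) = 1102 mm^2
Net thrust = P_cap·A_cap − P_rod·A_ann = 15.29 kN − 2.027 kN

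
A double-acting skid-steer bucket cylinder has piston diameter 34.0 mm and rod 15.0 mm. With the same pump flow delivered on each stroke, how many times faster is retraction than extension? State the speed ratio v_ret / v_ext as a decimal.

Cap-side area A_cap = π/4 × (34.0 mm)² = 907.9 mm^2
Rod-side annular area A_ann = π/4 × (34.0² − 15.0²) = 731.2 mm^2
For equal Q, v ∝ 1/A, so v_ret/v_ext = A_cap/A_ann.

v_ret/v_ext ≈ 1.24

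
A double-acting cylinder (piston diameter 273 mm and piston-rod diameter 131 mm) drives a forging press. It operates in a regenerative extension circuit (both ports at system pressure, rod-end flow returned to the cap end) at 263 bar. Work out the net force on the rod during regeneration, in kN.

With equal pressure on both faces, forces on the annular region cancel; the net push is pressure × rod cross-section.
Rod cross-section A_rod = π/4 × (131 mm)² = 13480 mm^2
F = P × A_rod

F ≈ 354 kN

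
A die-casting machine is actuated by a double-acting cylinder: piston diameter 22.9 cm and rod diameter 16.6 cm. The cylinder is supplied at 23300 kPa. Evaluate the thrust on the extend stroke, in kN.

Cap-side area A_cap = π/4 × (22.9 cm)² = 411.9 cm^2
F = P × A_cap = 23300 kPa × A_cap

F ≈ 960 kN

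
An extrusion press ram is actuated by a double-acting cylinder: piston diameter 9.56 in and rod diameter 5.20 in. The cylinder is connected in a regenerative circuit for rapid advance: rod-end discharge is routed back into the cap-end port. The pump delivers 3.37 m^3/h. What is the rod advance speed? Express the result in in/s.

v ≈ 2.69 in/s

In regeneration the rod-end outflow joins the pump flow into the cap end, so the net volume the pump must supply per unit advance equals the rod cross-section area.
Rod cross-section A_rod = π/4 × (5.20 in)² = 21.24 in^2
v = Q_pump / A_rod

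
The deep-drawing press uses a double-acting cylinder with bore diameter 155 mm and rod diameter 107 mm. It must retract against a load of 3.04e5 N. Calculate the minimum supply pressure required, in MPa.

Rod-side annular area A_ann = π/4 × (155² − 107²) = 9877 mm^2
Retraction: pressure acts on the annular area.
P = F / A = 3.04e5 N / A

P ≈ 30.8 MPa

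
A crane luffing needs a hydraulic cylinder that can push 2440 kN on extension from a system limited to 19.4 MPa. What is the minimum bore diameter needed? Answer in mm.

Extension force acts on the full piston face: F = P × (π/4)D².
D = √(4F / (πP)) = √(4 × 2440 kN / (π × 19.4 MPa))

D ≈ 400 mm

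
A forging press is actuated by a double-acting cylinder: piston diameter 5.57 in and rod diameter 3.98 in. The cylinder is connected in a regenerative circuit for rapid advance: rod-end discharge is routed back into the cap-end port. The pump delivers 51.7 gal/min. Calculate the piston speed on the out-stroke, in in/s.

v ≈ 16.0 in/s

In regeneration the rod-end outflow joins the pump flow into the cap end, so the net volume the pump must supply per unit advance equals the rod cross-section area.
Rod cross-section A_rod = π/4 × (3.98 in)² = 12.44 in^2
v = Q_pump / A_rod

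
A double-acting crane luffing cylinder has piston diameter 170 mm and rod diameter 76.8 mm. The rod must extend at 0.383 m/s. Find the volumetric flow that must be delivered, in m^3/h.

Q ≈ 31.3 m^3/h

Cap-side area A_cap = π/4 × (170 mm)² = 22700 mm^2
Q = A × v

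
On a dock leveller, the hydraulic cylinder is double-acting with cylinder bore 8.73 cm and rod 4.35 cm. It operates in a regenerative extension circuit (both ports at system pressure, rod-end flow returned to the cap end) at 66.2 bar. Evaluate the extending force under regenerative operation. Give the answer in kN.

With equal pressure on both faces, forces on the annular region cancel; the net push is pressure × rod cross-section.
Rod cross-section A_rod = π/4 × (4.35 cm)² = 14.86 cm^2
F = P × A_rod

F ≈ 9.84 kN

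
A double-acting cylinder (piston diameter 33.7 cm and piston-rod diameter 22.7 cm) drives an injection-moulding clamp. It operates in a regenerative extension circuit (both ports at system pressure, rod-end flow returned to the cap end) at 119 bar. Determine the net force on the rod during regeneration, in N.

With equal pressure on both faces, forces on the annular region cancel; the net push is pressure × rod cross-section.
Rod cross-section A_rod = π/4 × (22.7 cm)² = 404.7 cm^2
F = P × A_rod

F ≈ 4.82e5 N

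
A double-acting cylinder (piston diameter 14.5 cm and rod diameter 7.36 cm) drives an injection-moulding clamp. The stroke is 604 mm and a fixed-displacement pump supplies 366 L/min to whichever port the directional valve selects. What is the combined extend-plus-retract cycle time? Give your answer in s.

t ≈ 2.85 s

Cap-side area A_cap = π/4 × (14.5 cm)² = 165.1 cm^2
Rod-side annular area A_ann = π/4 × (14.5² − 7.36²) = 122.6 cm^2
t_ext = A_cap·L/Q = 1.635 s
t_ret = A_ann·L/Q = 1.214 s
t_cycle = t_ext + t_ret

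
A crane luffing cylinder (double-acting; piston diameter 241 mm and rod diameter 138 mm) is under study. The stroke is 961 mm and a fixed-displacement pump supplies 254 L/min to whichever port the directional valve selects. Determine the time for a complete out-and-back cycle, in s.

Cap-side area A_cap = π/4 × (241 mm)² = 45620 mm^2
Rod-side annular area A_ann = π/4 × (241² − 138²) = 30660 mm^2
t_ext = A_cap·L/Q = 10.36 s
t_ret = A_ann·L/Q = 6.960 s
t_cycle = t_ext + t_ret

t ≈ 17.3 s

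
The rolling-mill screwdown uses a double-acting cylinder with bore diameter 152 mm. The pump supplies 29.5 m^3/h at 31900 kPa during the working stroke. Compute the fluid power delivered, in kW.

Hydraulic power = P × Q

W ≈ 261 kW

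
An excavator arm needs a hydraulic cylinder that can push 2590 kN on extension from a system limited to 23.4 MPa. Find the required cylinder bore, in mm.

D ≈ 375 mm

Extension force acts on the full piston face: F = P × (π/4)D².
D = √(4F / (πP)) = √(4 × 2590 kN / (π × 23.4 MPa))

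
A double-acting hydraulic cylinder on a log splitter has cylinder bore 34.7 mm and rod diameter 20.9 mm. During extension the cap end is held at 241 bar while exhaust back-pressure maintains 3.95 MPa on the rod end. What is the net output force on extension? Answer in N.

Cap-side area A_cap = π/4 × (34.7 mm)² = 945.7 mm^2
Rod-side annular area A_ann = π/4 × (34.7² − 20.9²) = 602.6 mm^2
Net thrust = P_cap·A_cap − P_rod·A_ann = 22790 N − 2380 N

F ≈ 20400 N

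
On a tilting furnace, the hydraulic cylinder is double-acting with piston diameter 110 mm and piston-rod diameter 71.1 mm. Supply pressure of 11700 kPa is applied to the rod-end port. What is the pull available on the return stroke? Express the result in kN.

F ≈ 64.7 kN

Rod-side annular area A_ann = π/4 × (110² − 71.1²) = 5533 mm^2
On retraction the pressure acts on the annular area (bore minus rod).
F = P × A_ann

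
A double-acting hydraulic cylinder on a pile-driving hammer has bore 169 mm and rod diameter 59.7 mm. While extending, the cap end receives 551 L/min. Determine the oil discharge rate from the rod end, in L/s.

Q_out ≈ 8.04 L/s

Cap-side area A_cap = π/4 × (169 mm)² = 22430 mm^2
Rod-side annular area A_ann = π/4 × (169² − 59.7²) = 19630 mm^2
Piston speed v = Q_in/A_cap; rod-end outflow Q_out = v × A_ann = Q_in × A_ann/A_cap.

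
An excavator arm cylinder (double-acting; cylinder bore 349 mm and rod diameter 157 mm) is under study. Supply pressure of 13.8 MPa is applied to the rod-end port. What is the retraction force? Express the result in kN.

Rod-side annular area A_ann = π/4 × (349² − 157²) = 76300 mm^2
On retraction the pressure acts on the annular area (bore minus rod).
F = P × A_ann

F ≈ 1050 kN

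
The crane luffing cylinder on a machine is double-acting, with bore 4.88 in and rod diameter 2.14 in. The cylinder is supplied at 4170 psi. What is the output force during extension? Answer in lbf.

Cap-side area A_cap = π/4 × (4.88 in)² = 18.70 in^2
F = P × A_cap = 4170 psi × A_cap

F ≈ 78000 lbf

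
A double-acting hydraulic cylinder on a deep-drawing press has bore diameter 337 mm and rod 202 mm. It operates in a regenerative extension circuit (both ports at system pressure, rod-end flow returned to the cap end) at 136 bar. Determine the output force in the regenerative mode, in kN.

With equal pressure on both faces, forces on the annular region cancel; the net push is pressure × rod cross-section.
Rod cross-section A_rod = π/4 × (202 mm)² = 32050 mm^2
F = P × A_rod

F ≈ 436 kN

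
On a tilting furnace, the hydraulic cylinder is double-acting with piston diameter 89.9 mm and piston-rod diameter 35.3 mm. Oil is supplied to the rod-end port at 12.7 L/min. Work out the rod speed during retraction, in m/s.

v ≈ 0.0394 m/s

Rod-side annular area A_ann = π/4 × (89.9² − 35.3²) = 5369 mm^2
Flow into the rod-end port fills the annular volume.
v = Q / A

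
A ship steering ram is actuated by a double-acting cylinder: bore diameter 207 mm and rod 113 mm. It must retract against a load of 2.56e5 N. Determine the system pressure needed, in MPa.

P ≈ 10.8 MPa

Rod-side annular area A_ann = π/4 × (207² − 113²) = 23620 mm^2
Retraction: pressure acts on the annular area.
P = F / A = 2.56e5 N / A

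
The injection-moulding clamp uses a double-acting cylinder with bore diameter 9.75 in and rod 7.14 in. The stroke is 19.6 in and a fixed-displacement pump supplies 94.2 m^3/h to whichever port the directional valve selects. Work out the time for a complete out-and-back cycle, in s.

Cap-side area A_cap = π/4 × (9.75 in)² = 74.66 in^2
Rod-side annular area A_ann = π/4 × (9.75² − 7.14²) = 34.62 in^2
t_ext = A_cap·L/Q = 0.9164 s
t_ret = A_ann·L/Q = 0.4250 s
t_cycle = t_ext + t_ret

t ≈ 1.34 s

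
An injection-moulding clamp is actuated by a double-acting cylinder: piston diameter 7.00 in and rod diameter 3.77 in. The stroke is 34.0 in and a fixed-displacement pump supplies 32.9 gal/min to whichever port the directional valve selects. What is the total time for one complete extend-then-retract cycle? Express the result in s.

t ≈ 17.7 s

Cap-side area A_cap = π/4 × (7.00 in)² = 38.48 in^2
Rod-side annular area A_ann = π/4 × (7.00² − 3.77²) = 27.32 in^2
t_ext = A_cap·L/Q = 10.33 s
t_ret = A_ann·L/Q = 7.334 s
t_cycle = t_ext + t_ret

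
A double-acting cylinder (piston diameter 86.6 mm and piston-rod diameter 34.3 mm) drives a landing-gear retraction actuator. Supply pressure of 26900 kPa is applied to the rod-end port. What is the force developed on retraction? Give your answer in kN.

Rod-side annular area A_ann = π/4 × (86.6² − 34.3²) = 4966 mm^2
On retraction the pressure acts on the annular area (bore minus rod).
F = P × A_ann

F ≈ 134 kN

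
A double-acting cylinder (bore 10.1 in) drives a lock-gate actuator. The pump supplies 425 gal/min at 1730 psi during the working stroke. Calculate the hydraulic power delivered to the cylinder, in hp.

W ≈ 429 hp

Hydraulic power = P × Q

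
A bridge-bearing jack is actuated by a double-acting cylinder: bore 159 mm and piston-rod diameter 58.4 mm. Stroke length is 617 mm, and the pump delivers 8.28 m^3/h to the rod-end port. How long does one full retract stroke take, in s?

t ≈ 4.61 s

Rod-side annular area A_ann = π/4 × (159² − 58.4²) = 17180 mm^2
Swept volume V = A × L; t = V / Q = A·L / Q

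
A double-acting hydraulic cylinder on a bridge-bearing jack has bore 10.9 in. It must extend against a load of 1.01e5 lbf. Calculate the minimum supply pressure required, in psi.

Cap-side area A_cap = π/4 × (10.9 in)² = 93.31 in^2
P = F / A = 1.01e5 lbf / A

P ≈ 1080 psi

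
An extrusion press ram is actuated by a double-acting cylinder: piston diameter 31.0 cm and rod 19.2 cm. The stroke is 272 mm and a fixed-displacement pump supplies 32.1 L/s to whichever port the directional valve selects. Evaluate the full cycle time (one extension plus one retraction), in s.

t ≈ 1.03 s

Cap-side area A_cap = π/4 × (31.0 cm)² = 754.8 cm^2
Rod-side annular area A_ann = π/4 × (31.0² − 19.2²) = 465.2 cm^2
t_ext = A_cap·L/Q = 0.6396 s
t_ret = A_ann·L/Q = 0.3942 s
t_cycle = t_ext + t_ret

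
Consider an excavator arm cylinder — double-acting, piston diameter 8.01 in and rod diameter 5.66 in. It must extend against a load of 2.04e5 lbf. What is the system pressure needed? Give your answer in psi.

Cap-side area A_cap = π/4 × (8.01 in)² = 50.39 in^2
P = F / A = 2.04e5 lbf / A

P ≈ 4050 psi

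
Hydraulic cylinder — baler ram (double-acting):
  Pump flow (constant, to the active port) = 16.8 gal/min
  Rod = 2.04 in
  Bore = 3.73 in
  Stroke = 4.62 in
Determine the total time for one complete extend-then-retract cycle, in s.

t ≈ 1.33 s

Cap-side area A_cap = π/4 × (3.73 in)² = 10.93 in^2
Rod-side annular area A_ann = π/4 × (3.73² − 2.04²) = 7.659 in^2
t_ext = A_cap·L/Q = 0.7805 s
t_ret = A_ann·L/Q = 0.5470 s
t_cycle = t_ext + t_ret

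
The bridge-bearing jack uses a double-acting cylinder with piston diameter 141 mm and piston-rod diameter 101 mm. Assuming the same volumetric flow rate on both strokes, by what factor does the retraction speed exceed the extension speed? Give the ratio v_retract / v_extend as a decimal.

v_ret/v_ext ≈ 2.05

Cap-side area A_cap = π/4 × (141 mm)² = 15610 mm^2
Rod-side annular area A_ann = π/4 × (141² − 101²) = 7603 mm^2
For equal Q, v ∝ 1/A, so v_ret/v_ext = A_cap/A_ann.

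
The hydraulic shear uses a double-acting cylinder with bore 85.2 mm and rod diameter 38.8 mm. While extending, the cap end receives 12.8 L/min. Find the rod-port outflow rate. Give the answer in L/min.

Cap-side area A_cap = π/4 × (85.2 mm)² = 5701 mm^2
Rod-side annular area A_ann = π/4 × (85.2² − 38.8²) = 4519 mm^2
Piston speed v = Q_in/A_cap; rod-end outflow Q_out = v × A_ann = Q_in × A_ann/A_cap.

Q_out ≈ 10.1 L/min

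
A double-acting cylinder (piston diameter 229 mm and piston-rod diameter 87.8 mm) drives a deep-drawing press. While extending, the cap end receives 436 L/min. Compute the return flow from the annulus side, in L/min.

Cap-side area A_cap = π/4 × (229 mm)² = 41190 mm^2
Rod-side annular area A_ann = π/4 × (229² − 87.8²) = 35130 mm^2
Piston speed v = Q_in/A_cap; rod-end outflow Q_out = v × A_ann = Q_in × A_ann/A_cap.

Q_out ≈ 372 L/min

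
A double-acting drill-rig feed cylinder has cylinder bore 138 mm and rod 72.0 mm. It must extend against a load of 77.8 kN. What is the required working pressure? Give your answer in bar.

Cap-side area A_cap = π/4 × (138 mm)² = 14960 mm^2
P = F / A = 77.8 kN / A

P ≈ 52.0 bar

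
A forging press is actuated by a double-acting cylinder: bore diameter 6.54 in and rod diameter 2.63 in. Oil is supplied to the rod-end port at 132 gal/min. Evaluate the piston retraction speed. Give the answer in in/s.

Rod-side annular area A_ann = π/4 × (6.54² − 2.63²) = 28.16 in^2
Flow into the rod-end port fills the annular volume.
v = Q / A

v ≈ 18.0 in/s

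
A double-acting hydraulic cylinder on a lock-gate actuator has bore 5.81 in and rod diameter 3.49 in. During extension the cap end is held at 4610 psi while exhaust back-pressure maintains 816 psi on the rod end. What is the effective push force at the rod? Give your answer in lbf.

Cap-side area A_cap = π/4 × (5.81 in)² = 26.51 in^2
Rod-side annular area A_ann = π/4 × (5.81² − 3.49²) = 16.95 in^2
Net thrust = P_cap·A_cap − P_rod·A_ann = 1.222e5 lbf − 13830 lbf

F ≈ 1.08e5 lbf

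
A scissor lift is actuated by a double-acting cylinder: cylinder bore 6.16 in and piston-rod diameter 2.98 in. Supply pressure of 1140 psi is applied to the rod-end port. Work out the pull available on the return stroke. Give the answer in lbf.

Rod-side annular area A_ann = π/4 × (6.16² − 2.98²) = 22.83 in^2
On retraction the pressure acts on the annular area (bore minus rod).
F = P × A_ann

F ≈ 26000 lbf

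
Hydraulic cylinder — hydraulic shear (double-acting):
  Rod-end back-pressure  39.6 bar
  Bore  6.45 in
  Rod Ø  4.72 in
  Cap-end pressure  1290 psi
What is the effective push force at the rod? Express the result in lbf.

F ≈ 33400 lbf

Cap-side area A_cap = π/4 × (6.45 in)² = 32.67 in^2
Rod-side annular area A_ann = π/4 × (6.45² − 4.72²) = 15.18 in^2
Net thrust = P_cap·A_cap − P_rod·A_ann = 42150 lbf − 8717 lbf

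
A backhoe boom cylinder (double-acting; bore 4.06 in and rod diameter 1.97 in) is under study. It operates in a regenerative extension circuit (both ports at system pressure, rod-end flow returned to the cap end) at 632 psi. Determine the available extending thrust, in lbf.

With equal pressure on both faces, forces on the annular region cancel; the net push is pressure × rod cross-section.
Rod cross-section A_rod = π/4 × (1.97 in)² = 3.048 in^2
F = P × A_rod

F ≈ 1930 lbf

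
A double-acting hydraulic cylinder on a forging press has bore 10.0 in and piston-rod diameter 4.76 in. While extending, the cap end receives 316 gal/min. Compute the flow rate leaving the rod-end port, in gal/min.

Cap-side area A_cap = π/4 × (10.0 in)² = 78.54 in^2
Rod-side annular area A_ann = π/4 × (10.0² − 4.76²) = 60.74 in^2
Piston speed v = Q_in/A_cap; rod-end outflow Q_out = v × A_ann = Q_in × A_ann/A_cap.

Q_out ≈ 244 gal/min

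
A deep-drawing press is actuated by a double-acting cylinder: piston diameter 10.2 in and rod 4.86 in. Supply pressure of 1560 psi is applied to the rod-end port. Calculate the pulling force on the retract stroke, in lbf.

Rod-side annular area A_ann = π/4 × (10.2² − 4.86²) = 63.16 in^2
On retraction the pressure acts on the annular area (bore minus rod).
F = P × A_ann

F ≈ 98500 lbf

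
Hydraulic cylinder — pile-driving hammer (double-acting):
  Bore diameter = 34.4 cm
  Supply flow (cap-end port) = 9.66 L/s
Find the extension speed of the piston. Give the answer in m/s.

Cap-side area A_cap = π/4 × (34.4 cm)² = 929.4 cm^2
v = Q / A

v ≈ 0.104 m/s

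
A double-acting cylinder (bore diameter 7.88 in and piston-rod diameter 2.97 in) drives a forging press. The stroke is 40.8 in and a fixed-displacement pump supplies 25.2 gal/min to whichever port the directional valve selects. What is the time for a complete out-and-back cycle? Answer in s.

t ≈ 38.1 s

Cap-side area A_cap = π/4 × (7.88 in)² = 48.77 in^2
Rod-side annular area A_ann = π/4 × (7.88² − 2.97²) = 41.84 in^2
t_ext = A_cap·L/Q = 20.51 s
t_ret = A_ann·L/Q = 17.60 s
t_cycle = t_ext + t_ret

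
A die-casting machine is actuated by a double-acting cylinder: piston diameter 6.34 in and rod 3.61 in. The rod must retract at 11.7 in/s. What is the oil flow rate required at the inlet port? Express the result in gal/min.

Q ≈ 64.8 gal/min

Rod-side annular area A_ann = π/4 × (6.34² − 3.61²) = 21.33 in^2
Q = A × v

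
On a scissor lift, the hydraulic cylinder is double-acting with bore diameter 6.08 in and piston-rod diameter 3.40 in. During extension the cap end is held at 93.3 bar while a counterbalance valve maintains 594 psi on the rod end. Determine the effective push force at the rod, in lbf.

F ≈ 27400 lbf

Cap-side area A_cap = π/4 × (6.08 in)² = 29.03 in^2
Rod-side annular area A_ann = π/4 × (6.08² − 3.40²) = 19.95 in^2
Net thrust = P_cap·A_cap − P_rod·A_ann = 39290 lbf − 11850 lbf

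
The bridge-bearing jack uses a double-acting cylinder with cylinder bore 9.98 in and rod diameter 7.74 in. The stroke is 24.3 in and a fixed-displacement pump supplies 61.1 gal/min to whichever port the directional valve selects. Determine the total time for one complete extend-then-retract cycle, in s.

t ≈ 11.3 s

Cap-side area A_cap = π/4 × (9.98 in)² = 78.23 in^2
Rod-side annular area A_ann = π/4 × (9.98² − 7.74²) = 31.17 in^2
t_ext = A_cap·L/Q = 8.081 s
t_ret = A_ann·L/Q = 3.220 s
t_cycle = t_ext + t_ret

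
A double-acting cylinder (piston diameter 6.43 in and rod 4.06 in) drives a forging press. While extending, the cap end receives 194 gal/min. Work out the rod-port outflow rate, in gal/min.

Cap-side area A_cap = π/4 × (6.43 in)² = 32.47 in^2
Rod-side annular area A_ann = π/4 × (6.43² − 4.06²) = 19.53 in^2
Piston speed v = Q_in/A_cap; rod-end outflow Q_out = v × A_ann = Q_in × A_ann/A_cap.

Q_out ≈ 117 gal/min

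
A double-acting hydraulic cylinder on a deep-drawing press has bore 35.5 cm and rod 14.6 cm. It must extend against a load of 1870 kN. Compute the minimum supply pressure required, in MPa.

P ≈ 18.9 MPa

Cap-side area A_cap = π/4 × (35.5 cm)² = 989.8 cm^2
P = F / A = 1870 kN / A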